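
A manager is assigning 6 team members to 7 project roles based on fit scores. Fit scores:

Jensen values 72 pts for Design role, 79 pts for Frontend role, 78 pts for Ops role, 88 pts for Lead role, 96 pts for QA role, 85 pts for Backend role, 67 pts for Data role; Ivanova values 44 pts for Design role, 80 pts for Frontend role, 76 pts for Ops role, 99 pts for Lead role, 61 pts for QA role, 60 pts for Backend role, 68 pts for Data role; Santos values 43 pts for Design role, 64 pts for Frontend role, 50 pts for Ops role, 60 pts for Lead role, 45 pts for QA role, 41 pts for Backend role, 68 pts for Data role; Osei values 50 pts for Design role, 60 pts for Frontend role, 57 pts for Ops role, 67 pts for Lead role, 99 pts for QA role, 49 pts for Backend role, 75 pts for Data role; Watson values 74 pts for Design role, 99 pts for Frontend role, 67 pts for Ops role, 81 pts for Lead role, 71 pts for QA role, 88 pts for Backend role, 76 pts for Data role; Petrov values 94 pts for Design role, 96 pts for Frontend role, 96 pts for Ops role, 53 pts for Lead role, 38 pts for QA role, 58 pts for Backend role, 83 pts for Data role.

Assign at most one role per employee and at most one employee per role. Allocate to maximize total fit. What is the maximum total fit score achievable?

Optimal: Jensen→Backend role (85 pts), Ivanova→Lead role (99 pts), Santos→Data role (68 pts), Osei→QA role (99 pts), Watson→Frontend role (99 pts), Petrov→Ops role (96 pts) — total 85+99+68+99+99+96 = 546 pts.
Column-greedy (each role in turn goes to its best remaining employee) gives 510 pts, worse by 36.
Every other assignment is strictly worse.

Max total: 546 pts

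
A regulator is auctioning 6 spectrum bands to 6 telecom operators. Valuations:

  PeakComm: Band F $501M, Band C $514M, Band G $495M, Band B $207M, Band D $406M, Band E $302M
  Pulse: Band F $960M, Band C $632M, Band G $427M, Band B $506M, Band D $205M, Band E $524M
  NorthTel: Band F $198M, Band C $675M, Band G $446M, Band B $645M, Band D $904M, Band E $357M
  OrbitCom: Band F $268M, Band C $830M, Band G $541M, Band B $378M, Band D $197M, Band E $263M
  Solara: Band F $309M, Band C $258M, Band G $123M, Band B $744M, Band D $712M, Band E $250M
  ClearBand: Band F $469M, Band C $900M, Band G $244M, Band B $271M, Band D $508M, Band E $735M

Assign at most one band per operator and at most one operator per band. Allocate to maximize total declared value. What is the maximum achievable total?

Maximum total: $4668M

Optimal: PeakComm→Band G ($495M), Pulse→Band F ($960M), NorthTel→Band D ($904M), OrbitCom→Band C ($830M), Solara→Band B ($744M), ClearBand→Band E ($735M) — total 495+960+904+830+744+735 = $4668M.
Column-greedy (each band in turn goes to its best remaining operator) gives $4351M, worse by 317.
Next-best assignment: PeakComm→Band C, Pulse→Band F, NorthTel→Band D, OrbitCom→Band G, Solara→Band B, ClearBand→Band E = $4398M.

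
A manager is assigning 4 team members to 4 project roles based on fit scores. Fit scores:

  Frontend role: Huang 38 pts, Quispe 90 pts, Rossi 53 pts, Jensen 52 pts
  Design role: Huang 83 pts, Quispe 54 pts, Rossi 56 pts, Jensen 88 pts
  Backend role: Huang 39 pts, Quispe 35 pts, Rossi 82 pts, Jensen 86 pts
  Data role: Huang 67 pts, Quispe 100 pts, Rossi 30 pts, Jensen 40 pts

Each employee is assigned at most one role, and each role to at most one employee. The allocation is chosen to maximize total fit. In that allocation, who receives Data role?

Huang receives Data role.

Treat this as an assignment problem: match each employee to one role.
Optimal: Huang→Data role (67 pts), Quispe→Frontend role (90 pts), Rossi→Backend role (82 pts), Jensen→Design role (88 pts) — total 67+90+82+88 = 327 pts.
Max-entry greedy (repeatedly take the single best remaining cell) gives 308 pts, worse by 19.
Every other assignment is strictly worse.
Huang's own top role is Design role (83 pts), but forcing Huang→Design role and reassigning the rest optimally gives only 322 pts — worse by 5.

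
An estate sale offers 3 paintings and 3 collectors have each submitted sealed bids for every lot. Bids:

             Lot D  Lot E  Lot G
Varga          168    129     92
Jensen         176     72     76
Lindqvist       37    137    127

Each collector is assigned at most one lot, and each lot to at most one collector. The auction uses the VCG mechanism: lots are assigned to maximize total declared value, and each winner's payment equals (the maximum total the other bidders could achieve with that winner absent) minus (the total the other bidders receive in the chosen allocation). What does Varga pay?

Efficient allocation: Varga→Lot E ($129), Jensen→Lot D ($176), Lindqvist→Lot G ($127); total welfare W = $432.
Varga receives Lot E at value $129, so the others get W − 129 = $303.
Without Varga: best allocation of the remaining 2 bidders over all 3 lots is Jensen→Lot D ($176), Lindqvist→Lot E ($137), total $313.
VCG payment = (others' best without Varga) − (others' welfare with Varga) = 313 − 303 = $10.

Varga pays $10.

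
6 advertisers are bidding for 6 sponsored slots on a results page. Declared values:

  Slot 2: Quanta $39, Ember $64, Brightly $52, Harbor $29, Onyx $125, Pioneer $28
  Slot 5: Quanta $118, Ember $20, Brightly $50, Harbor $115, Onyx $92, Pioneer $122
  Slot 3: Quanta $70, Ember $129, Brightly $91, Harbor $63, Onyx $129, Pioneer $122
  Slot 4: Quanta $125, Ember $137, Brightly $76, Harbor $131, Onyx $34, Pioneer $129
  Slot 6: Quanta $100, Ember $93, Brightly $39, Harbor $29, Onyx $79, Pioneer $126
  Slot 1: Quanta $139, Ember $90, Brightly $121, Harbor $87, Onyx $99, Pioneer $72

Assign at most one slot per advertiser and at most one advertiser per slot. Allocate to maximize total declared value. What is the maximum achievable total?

Max total: $750

Optimal: Quanta→Slot 5 ($118), Ember→Slot 3 ($129), Brightly→Slot 1 ($121), Harbor→Slot 4 ($131), Onyx→Slot 2 ($125), Pioneer→Slot 6 ($126) — total 118+129+121+131+125+126 = $750.
Row-greedy (each advertiser in turn takes its best remaining slot) gives $733, worse by 17.
Next-best assignment: Quanta→Slot 4, Ember→Slot 3, Brightly→Slot 1, Harbor→Slot 5, Onyx→Slot 2, Pioneer→Slot 6 = $741.
Swapping Ember↔Onyx (Ember→Slot 2 $64, Onyx→Slot 3 $129) loses 61.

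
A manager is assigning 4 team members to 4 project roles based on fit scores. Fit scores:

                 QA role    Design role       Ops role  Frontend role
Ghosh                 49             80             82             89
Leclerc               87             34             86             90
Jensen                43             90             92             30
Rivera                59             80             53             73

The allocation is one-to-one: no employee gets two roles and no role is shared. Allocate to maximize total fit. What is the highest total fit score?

Max total: 348 pts

Optimal: Ghosh→Frontend role (89 pts), Leclerc→QA role (87 pts), Jensen→Ops role (92 pts), Rivera→Design role (80 pts) — total 89+87+92+80 = 348 pts.
Max-entry greedy (repeatedly take the single best remaining cell) gives 321 pts, worse by 27.
Next-best assignment: Ghosh→Design role, Leclerc→QA role, Jensen→Ops role, Rivera→Frontend role = 332 pts.
No other one-to-one assignment exceeds 348 pts.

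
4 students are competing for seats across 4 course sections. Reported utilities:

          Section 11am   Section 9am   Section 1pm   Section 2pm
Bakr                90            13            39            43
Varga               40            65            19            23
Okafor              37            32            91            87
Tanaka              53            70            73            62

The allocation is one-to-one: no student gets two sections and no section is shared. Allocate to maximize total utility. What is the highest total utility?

Optimal: Bakr→Section 11am (90 points), Varga→Section 9am (65 points), Okafor→Section 2pm (87 points), Tanaka→Section 1pm (73 points) — total 90+65+87+73 = 315 points.
Column-greedy (each section in turn goes to its best remaining student) gives 274 points, worse by 41.
Next-best assignment: Bakr→Section 11am, Varga→Section 9am, Okafor→Section 1pm, Tanaka→Section 2pm = 308 points.
No other one-to-one assignment exceeds 315 points.

Maximum total: 315 points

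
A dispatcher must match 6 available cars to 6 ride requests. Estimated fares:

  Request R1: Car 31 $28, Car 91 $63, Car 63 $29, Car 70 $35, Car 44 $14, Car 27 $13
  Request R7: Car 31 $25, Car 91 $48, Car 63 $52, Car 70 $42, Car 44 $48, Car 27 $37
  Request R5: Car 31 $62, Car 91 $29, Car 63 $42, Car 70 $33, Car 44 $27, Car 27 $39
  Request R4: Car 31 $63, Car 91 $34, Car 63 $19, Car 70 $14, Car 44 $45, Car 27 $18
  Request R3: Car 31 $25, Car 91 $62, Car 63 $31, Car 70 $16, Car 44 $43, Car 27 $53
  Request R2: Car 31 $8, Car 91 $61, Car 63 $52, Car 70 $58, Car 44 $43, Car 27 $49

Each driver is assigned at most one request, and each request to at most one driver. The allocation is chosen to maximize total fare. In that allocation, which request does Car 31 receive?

This is the linear assignment problem.
Optimal: Car 31→Request R5 ($62), Car 91→Request R1 ($63), Car 63→Request R7 ($52), Car 70→Request R2 ($58), Car 44→Request R4 ($45), Car 27→Request R3 ($53) — total 62+63+52+58+45+53 = $333.
Swapping Car 44↔Car 63 (Car 44→Request R7 $48, Car 63→Request R4 $19) loses 30.
No other one-to-one assignment exceeds $333.
Car 31's own top request is Request R4 ($63), but forcing Car 31→Request R4 and reassigning the rest optimally gives only $327 — worse by 6.

Car 31 receives Request R5.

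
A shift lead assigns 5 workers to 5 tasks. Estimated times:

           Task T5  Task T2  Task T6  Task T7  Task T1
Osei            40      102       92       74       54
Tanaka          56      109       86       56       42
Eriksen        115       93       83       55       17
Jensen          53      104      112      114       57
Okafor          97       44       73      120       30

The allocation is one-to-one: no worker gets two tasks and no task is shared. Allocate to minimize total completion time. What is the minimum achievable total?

Treat this as an assignment problem: match each worker to one task.
Optimal: Osei→Task T6 (92 min), Tanaka→Task T7 (56 min), Eriksen→Task T1 (17 min), Jensen→Task T5 (53 min), Okafor→Task T2 (44 min) — total 92+56+17+53+44 = 262 min.
Row-greedy (each worker in turn takes its cheapest remaining task) gives 314 min, worse by 52.
Swapping Eriksen↔Tanaka (Eriksen→Task T7 55 min, Tanaka→Task T1 42 min) adds 24.
Every other assignment is strictly worse.

Min total: 262 min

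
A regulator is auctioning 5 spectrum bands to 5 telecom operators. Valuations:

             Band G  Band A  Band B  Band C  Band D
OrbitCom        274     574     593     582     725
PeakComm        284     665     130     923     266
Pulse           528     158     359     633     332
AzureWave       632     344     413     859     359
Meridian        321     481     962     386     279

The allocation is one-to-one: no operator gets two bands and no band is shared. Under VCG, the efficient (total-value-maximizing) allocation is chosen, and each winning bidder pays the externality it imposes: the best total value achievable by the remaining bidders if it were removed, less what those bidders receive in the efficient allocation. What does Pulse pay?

Efficient allocation: OrbitCom→Band D ($725M), PeakComm→Band A ($665M), Pulse→Band G ($528M), AzureWave→Band C ($859M), Meridian→Band B ($962M); total welfare W = $3739M.
Pulse receives Band G at value $528M, so the others get W − 528 = $3211M.
Without Pulse: best allocation of the remaining 4 bidders over all 5 bands is OrbitCom→Band D ($725M), PeakComm→Band C ($923M), AzureWave→Band G ($632M), Meridian→Band B ($962M), total $3242M.
VCG payment = (others' best without Pulse) − (others' welfare with Pulse) = 3242 − 3211 = $31M.

Pulse pays $31M.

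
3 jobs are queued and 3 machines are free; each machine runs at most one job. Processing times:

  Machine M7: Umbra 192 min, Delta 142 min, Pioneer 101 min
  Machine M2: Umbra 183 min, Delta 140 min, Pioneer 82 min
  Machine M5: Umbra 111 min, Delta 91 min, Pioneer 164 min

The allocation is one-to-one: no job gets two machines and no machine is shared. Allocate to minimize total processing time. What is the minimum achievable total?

Optimal: Umbra→Machine M5 (111 min), Delta→Machine M7 (142 min), Pioneer→Machine M2 (82 min) — total 111+142+82 = 335 min.
Min-entry greedy (repeatedly take the single cheapest remaining cell) gives 365 min, worse by 30.
Swapping Umbra↔Pioneer (Umbra→Machine M2 183 min, Pioneer→Machine M5 164 min) adds 154.
Every other assignment is strictly worse.

Minimum total: 335 min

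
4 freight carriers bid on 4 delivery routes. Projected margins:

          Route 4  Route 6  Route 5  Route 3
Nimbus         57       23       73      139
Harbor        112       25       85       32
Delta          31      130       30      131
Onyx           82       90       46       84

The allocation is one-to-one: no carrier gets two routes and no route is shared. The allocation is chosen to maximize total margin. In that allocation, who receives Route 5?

Harbor receives Route 5.

Optimal: Nimbus→Route 3 ($139k), Harbor→Route 5 ($85k), Delta→Route 6 ($130k), Onyx→Route 4 ($82k) — total 139+85+130+82 = $436k.
Next-best assignment: Nimbus→Route 3, Harbor→Route 4, Delta→Route 6, Onyx→Route 5 = $427k.
Every other assignment is strictly worse.
Harbor's own top route is Route 4 ($112k), but forcing Harbor→Route 4 and reassigning the rest optimally gives only $427k — worse by 9.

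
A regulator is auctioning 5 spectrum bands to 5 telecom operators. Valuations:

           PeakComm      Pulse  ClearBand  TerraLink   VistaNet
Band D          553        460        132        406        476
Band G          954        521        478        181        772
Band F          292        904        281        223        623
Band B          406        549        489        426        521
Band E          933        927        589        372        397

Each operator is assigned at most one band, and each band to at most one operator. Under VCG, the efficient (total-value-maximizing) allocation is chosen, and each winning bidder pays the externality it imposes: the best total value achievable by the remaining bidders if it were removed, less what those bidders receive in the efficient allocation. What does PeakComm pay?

PeakComm pays $120M.

Efficient allocation: PeakComm→Band E ($933M), Pulse→Band F ($904M), ClearBand→Band B ($489M), TerraLink→Band D ($406M), VistaNet→Band G ($772M); total welfare W = $3504M.
PeakComm receives Band E at value $933M, so the others get W − 933 = $2571M.
Without PeakComm: best allocation of the remaining 4 bidders over all 5 bands is Pulse→Band F ($904M), ClearBand→Band E ($589M), TerraLink→Band B ($426M), VistaNet→Band G ($772M), total $2691M.
VCG payment = (others' best without PeakComm) − (others' welfare with PeakComm) = 2691 − 2571 = $120M.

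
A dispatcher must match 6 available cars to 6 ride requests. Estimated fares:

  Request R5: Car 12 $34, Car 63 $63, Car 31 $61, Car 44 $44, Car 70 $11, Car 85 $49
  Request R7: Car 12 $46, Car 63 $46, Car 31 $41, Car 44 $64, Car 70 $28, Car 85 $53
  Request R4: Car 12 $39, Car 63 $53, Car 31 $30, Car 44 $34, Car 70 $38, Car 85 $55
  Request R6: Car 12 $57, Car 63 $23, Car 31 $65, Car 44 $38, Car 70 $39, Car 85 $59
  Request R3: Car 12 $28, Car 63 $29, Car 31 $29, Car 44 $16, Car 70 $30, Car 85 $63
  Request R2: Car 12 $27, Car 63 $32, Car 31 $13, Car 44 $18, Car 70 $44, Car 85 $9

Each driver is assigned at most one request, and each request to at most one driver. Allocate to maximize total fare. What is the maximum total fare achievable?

This is the linear assignment problem.
Optimal: Car 12→Request R6 ($57), Car 63→Request R4 ($53), Car 31→Request R5 ($61), Car 44→Request R7 ($64), Car 70→Request R2 ($44), Car 85→Request R3 ($63) — total 57+53+61+64+44+63 = $342.
Column-greedy (each request in turn goes to its best remaining driver) gives $304, worse by 38.
Next-best assignment: Car 12→Request R4, Car 63→Request R5, Car 31→Request R6, Car 44→Request R7, Car 70→Request R2, Car 85→Request R3 = $338.

Maximum total: $342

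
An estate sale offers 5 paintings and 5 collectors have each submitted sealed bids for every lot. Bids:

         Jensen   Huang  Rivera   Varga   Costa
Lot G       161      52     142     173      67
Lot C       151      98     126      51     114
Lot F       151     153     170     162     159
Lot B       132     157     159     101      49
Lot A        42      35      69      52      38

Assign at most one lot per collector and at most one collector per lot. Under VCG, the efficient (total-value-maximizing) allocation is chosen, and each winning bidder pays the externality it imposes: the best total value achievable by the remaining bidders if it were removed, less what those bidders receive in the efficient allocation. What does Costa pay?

Efficient allocation: Jensen→Lot C ($151), Huang→Lot B ($157), Rivera→Lot A ($69), Varga→Lot G ($173), Costa→Lot F ($159); total welfare W = $709.
Costa receives Lot F at value $159, so the others get W − 159 = $550.
Without Costa: best allocation of the remaining 4 bidders over all 5 lots is Jensen→Lot C ($151), Huang→Lot B ($157), Rivera→Lot F ($170), Varga→Lot G ($173), total $651.
VCG payment = (others' best without Costa) − (others' welfare with Costa) = 651 − 550 = $101.

Costa pays $101.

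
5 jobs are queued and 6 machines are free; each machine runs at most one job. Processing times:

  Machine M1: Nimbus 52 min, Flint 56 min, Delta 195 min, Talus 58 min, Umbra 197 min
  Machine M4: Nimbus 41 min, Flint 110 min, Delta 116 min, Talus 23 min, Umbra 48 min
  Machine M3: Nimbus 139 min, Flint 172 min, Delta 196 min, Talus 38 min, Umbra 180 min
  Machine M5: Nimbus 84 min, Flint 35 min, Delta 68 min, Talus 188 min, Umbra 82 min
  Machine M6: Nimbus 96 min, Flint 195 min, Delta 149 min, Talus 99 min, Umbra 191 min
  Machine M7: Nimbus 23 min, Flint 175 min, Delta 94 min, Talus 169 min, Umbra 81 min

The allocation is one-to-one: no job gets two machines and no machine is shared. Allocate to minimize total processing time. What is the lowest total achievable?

Min total: 233 min

Treat this as an assignment problem: match each job to one machine.
Optimal: Nimbus→Machine M7 (23 min), Flint→Machine M1 (56 min), Delta→Machine M5 (68 min), Talus→Machine M3 (38 min), Umbra→Machine M4 (48 min) — total 23+56+68+38+48 = 233 min.
Column-greedy (each machine in turn goes to its cheapest remaining job) gives 506 min, worse by 273.
Next-best assignment: Nimbus→Machine M1, Flint→Machine M5, Delta→Machine M7, Talus→Machine M3, Umbra→Machine M4 = 267 min.
Every other assignment is strictly worse.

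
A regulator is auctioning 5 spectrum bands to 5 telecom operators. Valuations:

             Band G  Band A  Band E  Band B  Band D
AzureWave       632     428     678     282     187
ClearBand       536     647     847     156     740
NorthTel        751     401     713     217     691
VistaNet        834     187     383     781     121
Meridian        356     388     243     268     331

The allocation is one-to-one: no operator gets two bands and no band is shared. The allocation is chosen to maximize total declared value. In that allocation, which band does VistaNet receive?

Treat this as an assignment problem: match each operator to one band.
Optimal: AzureWave→Band G ($632M), ClearBand→Band E ($847M), NorthTel→Band D ($691M), VistaNet→Band B ($781M), Meridian→Band A ($388M) — total 632+847+691+781+388 = $3339M.
Row-greedy (each operator in turn takes its best remaining band) gives $3338M, worse by 1.
No other one-to-one assignment exceeds $3339M.
VistaNet's own top band is Band G ($834M), but forcing VistaNet→Band G and reassigning the rest optimally gives only $3118M — worse by 221.

VistaNet receives Band B.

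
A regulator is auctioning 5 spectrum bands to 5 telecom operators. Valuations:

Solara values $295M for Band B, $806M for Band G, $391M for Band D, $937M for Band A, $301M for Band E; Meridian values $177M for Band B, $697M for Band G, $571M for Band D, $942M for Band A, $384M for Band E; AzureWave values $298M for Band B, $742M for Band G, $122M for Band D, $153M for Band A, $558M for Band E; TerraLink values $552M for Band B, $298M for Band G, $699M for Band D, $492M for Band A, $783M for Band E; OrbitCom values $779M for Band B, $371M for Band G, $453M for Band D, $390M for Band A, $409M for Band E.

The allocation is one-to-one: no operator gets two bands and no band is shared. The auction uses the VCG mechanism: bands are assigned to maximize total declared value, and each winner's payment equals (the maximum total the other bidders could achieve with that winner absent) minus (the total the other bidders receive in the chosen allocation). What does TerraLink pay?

TerraLink pays $56M.

Efficient allocation: Solara→Band A ($937M), Meridian→Band D ($571M), AzureWave→Band G ($742M), TerraLink→Band E ($783M), OrbitCom→Band B ($779M); total welfare W = $3812M.
TerraLink receives Band E at value $783M, so the others get W − 783 = $3029M.
Without TerraLink: best allocation of the remaining 4 bidders over all 5 bands is Solara→Band G ($806M), Meridian→Band A ($942M), AzureWave→Band E ($558M), OrbitCom→Band B ($779M), total $3085M.
VCG payment = (others' best without TerraLink) − (others' welfare with TerraLink) = 3085 − 3029 = $56M.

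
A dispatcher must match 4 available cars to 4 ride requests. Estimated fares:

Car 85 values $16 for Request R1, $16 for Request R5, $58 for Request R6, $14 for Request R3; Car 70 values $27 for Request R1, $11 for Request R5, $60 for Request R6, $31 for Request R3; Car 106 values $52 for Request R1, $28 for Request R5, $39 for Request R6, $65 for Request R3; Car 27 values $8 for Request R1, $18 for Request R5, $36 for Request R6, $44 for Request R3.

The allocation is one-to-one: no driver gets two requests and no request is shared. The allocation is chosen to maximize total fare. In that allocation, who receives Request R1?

Car 106 receives Request R1.

Optimal: Car 85→Request R5 ($16), Car 70→Request R6 ($60), Car 106→Request R1 ($52), Car 27→Request R3 ($44) — total 16+60+52+44 = $172.
Row-greedy (each driver in turn takes its best remaining request) gives $159, worse by 13.
No other one-to-one assignment exceeds $172.
Car 106's own top request is Request R3 ($65), but forcing Car 106→Request R3 and reassigning the rest optimally gives only $168 — worse by 4.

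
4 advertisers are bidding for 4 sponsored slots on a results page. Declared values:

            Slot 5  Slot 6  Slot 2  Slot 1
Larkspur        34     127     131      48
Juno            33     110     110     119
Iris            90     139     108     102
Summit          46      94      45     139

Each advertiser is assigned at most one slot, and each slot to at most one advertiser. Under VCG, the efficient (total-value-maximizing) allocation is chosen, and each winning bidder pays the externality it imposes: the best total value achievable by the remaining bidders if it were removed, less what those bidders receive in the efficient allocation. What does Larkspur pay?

Larkspur pays $49.

Efficient allocation: Larkspur→Slot 2 ($131), Juno→Slot 6 ($110), Iris→Slot 5 ($90), Summit→Slot 1 ($139); total welfare W = $470.
Larkspur receives Slot 2 at value $131, so the others get W − 131 = $339.
Without Larkspur: best allocation of the remaining 3 bidders over all 4 slots is Juno→Slot 2 ($110), Iris→Slot 6 ($139), Summit→Slot 1 ($139), total $388.
VCG payment = (others' best without Larkspur) − (others' welfare with Larkspur) = 388 − 339 = $49.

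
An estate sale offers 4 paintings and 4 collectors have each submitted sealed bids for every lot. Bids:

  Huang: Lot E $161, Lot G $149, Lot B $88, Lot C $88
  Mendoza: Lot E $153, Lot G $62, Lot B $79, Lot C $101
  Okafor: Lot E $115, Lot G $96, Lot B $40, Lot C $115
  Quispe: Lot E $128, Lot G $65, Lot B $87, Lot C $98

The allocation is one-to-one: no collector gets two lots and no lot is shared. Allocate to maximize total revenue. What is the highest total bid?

Optimal: Huang→Lot G ($149), Mendoza→Lot E ($153), Okafor→Lot C ($115), Quispe→Lot B ($87) — total 149+153+115+87 = $504.
Column-greedy (each lot in turn goes to its best remaining collector) gives $445, worse by 59.
Next-best assignment: Huang→Lot G, Mendoza→Lot B, Okafor→Lot C, Quispe→Lot E = $471.

Max total: $504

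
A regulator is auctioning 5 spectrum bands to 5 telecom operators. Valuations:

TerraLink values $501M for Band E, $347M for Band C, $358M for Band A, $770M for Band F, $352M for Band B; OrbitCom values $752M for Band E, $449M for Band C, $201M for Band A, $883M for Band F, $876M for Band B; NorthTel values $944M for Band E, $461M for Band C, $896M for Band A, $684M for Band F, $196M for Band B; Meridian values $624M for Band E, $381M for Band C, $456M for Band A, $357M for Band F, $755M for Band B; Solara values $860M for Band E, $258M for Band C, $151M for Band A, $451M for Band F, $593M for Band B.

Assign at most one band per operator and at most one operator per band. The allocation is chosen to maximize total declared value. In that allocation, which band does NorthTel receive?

NorthTel receives Band A.

This is a one-to-one assignment (maximum-weight bipartite matching).
Optimal: TerraLink→Band F ($770M), OrbitCom→Band B ($876M), NorthTel→Band A ($896M), Meridian→Band C ($381M), Solara→Band E ($860M) — total 770+876+896+381+860 = $3783M.
Column-greedy (each band in turn goes to its best remaining operator) gives $3212M, worse by 571.
Next-best assignment: TerraLink→Band C, OrbitCom→Band F, NorthTel→Band A, Meridian→Band B, Solara→Band E = $3741M.
NorthTel's own top band is Band E ($944M), but forcing NorthTel→Band E and reassigning the rest optimally gives only $3304M — worse by 479.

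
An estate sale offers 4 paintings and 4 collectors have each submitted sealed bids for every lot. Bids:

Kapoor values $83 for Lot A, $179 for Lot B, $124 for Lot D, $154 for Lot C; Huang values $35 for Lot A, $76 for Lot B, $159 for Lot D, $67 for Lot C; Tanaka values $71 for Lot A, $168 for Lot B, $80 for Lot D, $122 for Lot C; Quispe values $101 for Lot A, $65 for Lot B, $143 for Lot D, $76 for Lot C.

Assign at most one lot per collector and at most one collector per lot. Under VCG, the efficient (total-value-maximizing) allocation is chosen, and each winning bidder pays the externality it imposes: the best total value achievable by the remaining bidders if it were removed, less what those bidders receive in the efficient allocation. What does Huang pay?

Efficient allocation: Kapoor→Lot C ($154), Huang→Lot D ($159), Tanaka→Lot B ($168), Quispe→Lot A ($101); total welfare W = $582.
Huang receives Lot D at value $159, so the others get W − 159 = $423.
Without Huang: best allocation of the remaining 3 bidders over all 4 lots is Kapoor→Lot C ($154), Tanaka→Lot B ($168), Quispe→Lot D ($143), total $465.
VCG payment = (others' best without Huang) − (others' welfare with Huang) = 465 − 423 = $42.

Huang pays $42.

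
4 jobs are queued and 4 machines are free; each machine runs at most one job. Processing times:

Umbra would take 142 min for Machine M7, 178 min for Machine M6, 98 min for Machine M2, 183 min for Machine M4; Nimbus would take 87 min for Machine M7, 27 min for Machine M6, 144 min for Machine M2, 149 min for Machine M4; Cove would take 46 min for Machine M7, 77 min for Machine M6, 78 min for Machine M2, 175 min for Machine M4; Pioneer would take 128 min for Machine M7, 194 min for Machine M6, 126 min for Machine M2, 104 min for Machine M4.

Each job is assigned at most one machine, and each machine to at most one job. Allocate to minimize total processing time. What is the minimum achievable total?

Treat this as an assignment problem: match each job to one machine.
Optimal: Umbra→Machine M2 (98 min), Nimbus→Machine M6 (27 min), Cove→Machine M7 (46 min), Pioneer→Machine M4 (104 min) — total 98+27+46+104 = 275 min.
No other one-to-one assignment undercuts 275 min.

Minimum total: 275 min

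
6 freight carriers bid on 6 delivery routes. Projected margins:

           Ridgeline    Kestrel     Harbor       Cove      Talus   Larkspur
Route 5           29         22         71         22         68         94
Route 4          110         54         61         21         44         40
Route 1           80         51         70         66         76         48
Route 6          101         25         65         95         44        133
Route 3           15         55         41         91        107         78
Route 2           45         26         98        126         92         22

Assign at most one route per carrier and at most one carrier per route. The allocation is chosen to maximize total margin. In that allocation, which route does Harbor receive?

Harbor receives Route 5.

Optimal: Ridgeline→Route 4 ($110k), Kestrel→Route 1 ($51k), Harbor→Route 5 ($71k), Cove→Route 2 ($126k), Talus→Route 3 ($107k), Larkspur→Route 6 ($133k) — total 110+51+71+126+107+133 = $598k.
Row-greedy (each carrier in turn takes its best remaining route) gives $528k, worse by 70.
Next-best assignment: Ridgeline→Route 4, Kestrel→Route 3, Harbor→Route 5, Cove→Route 2, Talus→Route 1, Larkspur→Route 6 = $571k.
Swapping Larkspur↔Cove (Larkspur→Route 2 $22k, Cove→Route 6 $95k) loses 142.
Harbor's own top route is Route 2 ($98k), but forcing Harbor→Route 2 and reassigning the rest optimally gives only $555k — worse by 43.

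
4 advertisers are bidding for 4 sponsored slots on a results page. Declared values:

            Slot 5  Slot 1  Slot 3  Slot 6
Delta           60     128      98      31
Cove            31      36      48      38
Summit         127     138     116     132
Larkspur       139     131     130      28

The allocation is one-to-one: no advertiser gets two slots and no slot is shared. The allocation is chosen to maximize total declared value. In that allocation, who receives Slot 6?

Summit receives Slot 6.

Treat this as an assignment problem: match each advertiser to one slot.
Optimal: Delta→Slot 1 ($128), Cove→Slot 3 ($48), Summit→Slot 6 ($132), Larkspur→Slot 5 ($139) — total 128+48+132+139 = $447.
Column-greedy (each slot in turn goes to its best remaining advertiser) gives $413, worse by 34.
Next-best assignment: Delta→Slot 1, Cove→Slot 6, Summit→Slot 5, Larkspur→Slot 3 = $423.
Checked against all permutations: $447 is optimal.
Summit's own top slot is Slot 1 ($138), but forcing Summit→Slot 1 and reassigning the rest optimally gives only $413 — worse by 34.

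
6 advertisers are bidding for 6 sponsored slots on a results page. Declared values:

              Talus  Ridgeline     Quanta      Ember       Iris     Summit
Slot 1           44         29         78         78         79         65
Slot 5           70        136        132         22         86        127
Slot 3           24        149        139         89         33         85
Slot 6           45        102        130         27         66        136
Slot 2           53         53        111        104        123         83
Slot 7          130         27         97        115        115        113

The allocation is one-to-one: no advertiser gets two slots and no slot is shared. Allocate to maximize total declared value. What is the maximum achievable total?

Max total: $748

Treat this as an assignment problem: match each advertiser to one slot.
Optimal: Talus→Slot 7 ($130), Ridgeline→Slot 3 ($149), Quanta→Slot 5 ($132), Ember→Slot 1 ($78), Iris→Slot 2 ($123), Summit→Slot 6 ($136) — total 130+149+132+78+123+136 = $748.
Row-greedy (each advertiser in turn takes its best remaining slot) gives $730, worse by 18.
Next-best assignment: Talus→Slot 7, Ridgeline→Slot 5, Quanta→Slot 3, Ember→Slot 1, Iris→Slot 2, Summit→Slot 6 = $742.
Every other assignment is strictly worse.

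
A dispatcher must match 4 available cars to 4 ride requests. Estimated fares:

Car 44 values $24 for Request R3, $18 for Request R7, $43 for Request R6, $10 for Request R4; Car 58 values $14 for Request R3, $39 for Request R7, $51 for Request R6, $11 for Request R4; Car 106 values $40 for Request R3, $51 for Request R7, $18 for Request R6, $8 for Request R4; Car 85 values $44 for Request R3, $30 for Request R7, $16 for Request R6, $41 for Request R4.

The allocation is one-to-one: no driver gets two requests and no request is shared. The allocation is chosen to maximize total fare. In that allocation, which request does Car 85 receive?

This is the linear assignment problem.
Optimal: Car 44→Request R3 ($24), Car 58→Request R6 ($51), Car 106→Request R7 ($51), Car 85→Request R4 ($41) — total 24+51+51+41 = $167.
Column-greedy (each request in turn goes to its best remaining driver) gives $156, worse by 11.
Car 85's own top request is Request R3 ($44), but forcing Car 85→Request R3 and reassigning the rest optimally gives only $156 — worse by 11.

Car 85 receives Request R4.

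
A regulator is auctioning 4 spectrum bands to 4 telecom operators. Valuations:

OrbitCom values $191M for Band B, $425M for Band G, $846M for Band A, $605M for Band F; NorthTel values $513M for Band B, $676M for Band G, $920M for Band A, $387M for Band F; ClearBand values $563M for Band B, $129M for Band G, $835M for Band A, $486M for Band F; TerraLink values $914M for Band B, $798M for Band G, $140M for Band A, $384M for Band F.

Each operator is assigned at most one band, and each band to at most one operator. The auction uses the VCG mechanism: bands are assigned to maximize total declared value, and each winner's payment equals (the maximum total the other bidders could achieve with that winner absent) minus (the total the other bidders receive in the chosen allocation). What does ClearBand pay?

ClearBand pays $244M.

Efficient allocation: OrbitCom→Band F ($605M), NorthTel→Band G ($676M), ClearBand→Band A ($835M), TerraLink→Band B ($914M); total welfare W = $3030M.
ClearBand receives Band A at value $835M, so the others get W − 835 = $2195M.
Without ClearBand: best allocation of the remaining 3 bidders over all 4 bands is OrbitCom→Band F ($605M), NorthTel→Band A ($920M), TerraLink→Band B ($914M), total $2439M.
VCG payment = (others' best without ClearBand) − (others' welfare with ClearBand) = 2439 − 2195 = $244M.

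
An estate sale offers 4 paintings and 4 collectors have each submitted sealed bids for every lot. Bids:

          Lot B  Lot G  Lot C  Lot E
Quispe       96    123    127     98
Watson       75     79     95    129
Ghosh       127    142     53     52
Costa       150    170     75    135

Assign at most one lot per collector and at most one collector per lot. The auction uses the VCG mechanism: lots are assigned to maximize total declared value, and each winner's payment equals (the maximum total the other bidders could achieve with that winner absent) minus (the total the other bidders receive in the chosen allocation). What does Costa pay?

Efficient allocation: Quispe→Lot C ($127), Watson→Lot E ($129), Ghosh→Lot B ($127), Costa→Lot G ($170); total welfare W = $553.
Costa receives Lot G at value $170, so the others get W − 170 = $383.
Without Costa: best allocation of the remaining 3 bidders over all 4 lots is Quispe→Lot C ($127), Watson→Lot E ($129), Ghosh→Lot G ($142), total $398.
VCG payment = (others' best without Costa) − (others' welfare with Costa) = 398 − 383 = $15.

Costa pays $15.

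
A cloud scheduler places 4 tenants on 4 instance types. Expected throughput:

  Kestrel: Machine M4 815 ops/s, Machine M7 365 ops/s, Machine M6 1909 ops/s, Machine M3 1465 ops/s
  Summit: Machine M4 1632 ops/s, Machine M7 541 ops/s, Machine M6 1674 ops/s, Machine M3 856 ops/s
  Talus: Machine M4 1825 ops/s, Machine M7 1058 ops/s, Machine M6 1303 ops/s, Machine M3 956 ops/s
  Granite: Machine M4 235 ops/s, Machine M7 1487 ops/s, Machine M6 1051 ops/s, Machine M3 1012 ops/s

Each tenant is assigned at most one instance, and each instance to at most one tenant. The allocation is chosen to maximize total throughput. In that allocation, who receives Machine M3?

Optimal: Kestrel→Machine M3 (1465 ops/s), Summit→Machine M6 (1674 ops/s), Talus→Machine M4 (1825 ops/s), Granite→Machine M7 (1487 ops/s) — total 1465+1674+1825+1487 = 6451 ops/s.
Row-greedy (each tenant in turn takes its best remaining instance) gives 5611 ops/s, worse by 840.
Swapping Kestrel↔Talus (Kestrel→Machine M4 815 ops/s, Talus→Machine M3 956 ops/s) loses 1519.
Every other assignment is strictly worse.
Kestrel's own top instance is Machine M6 (1909 ops/s), but forcing Kestrel→Machine M6 and reassigning the rest optimally gives only 6077 ops/s — worse by 374.

Kestrel receives Machine M3.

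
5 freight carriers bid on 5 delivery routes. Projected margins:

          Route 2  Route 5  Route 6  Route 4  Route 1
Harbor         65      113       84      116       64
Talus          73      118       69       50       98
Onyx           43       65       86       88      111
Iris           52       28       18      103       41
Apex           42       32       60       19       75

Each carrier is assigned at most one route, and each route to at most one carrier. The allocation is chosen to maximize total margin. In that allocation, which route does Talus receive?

Optimal: Harbor→Route 5 ($113k), Talus→Route 2 ($73k), Onyx→Route 1 ($111k), Iris→Route 4 ($103k), Apex→Route 6 ($60k) — total 113+73+111+103+60 = $460k.
Row-greedy (each carrier in turn takes its best remaining route) gives $457k, worse by 3.
No other one-to-one assignment exceeds $460k.
Talus's own top route is Route 5 ($118k), but forcing Talus→Route 5 and reassigning the rest optimally gives only $458k — worse by 2.

Talus receives Route 2.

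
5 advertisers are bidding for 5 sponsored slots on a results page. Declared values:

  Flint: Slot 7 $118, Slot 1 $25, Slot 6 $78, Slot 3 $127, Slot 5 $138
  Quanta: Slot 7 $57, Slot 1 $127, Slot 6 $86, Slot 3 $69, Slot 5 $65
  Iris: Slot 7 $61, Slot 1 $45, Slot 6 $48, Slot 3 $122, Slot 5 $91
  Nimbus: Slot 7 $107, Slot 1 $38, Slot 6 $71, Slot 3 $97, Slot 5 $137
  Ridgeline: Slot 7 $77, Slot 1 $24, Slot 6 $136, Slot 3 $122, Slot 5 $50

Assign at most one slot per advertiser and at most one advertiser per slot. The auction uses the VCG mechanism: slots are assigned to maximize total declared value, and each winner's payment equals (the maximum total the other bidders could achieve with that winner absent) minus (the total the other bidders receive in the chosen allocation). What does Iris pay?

Iris pays $9.

Efficient allocation: Flint→Slot 7 ($118), Quanta→Slot 1 ($127), Iris→Slot 3 ($122), Nimbus→Slot 5 ($137), Ridgeline→Slot 6 ($136); total welfare W = $640.
Iris receives Slot 3 at value $122, so the others get W − 122 = $518.
Without Iris: best allocation of the remaining 4 bidders over all 5 slots is Flint→Slot 3 ($127), Quanta→Slot 1 ($127), Nimbus→Slot 5 ($137), Ridgeline→Slot 6 ($136), total $527.
VCG payment = (others' best without Iris) − (others' welfare with Iris) = 527 − 518 = $9.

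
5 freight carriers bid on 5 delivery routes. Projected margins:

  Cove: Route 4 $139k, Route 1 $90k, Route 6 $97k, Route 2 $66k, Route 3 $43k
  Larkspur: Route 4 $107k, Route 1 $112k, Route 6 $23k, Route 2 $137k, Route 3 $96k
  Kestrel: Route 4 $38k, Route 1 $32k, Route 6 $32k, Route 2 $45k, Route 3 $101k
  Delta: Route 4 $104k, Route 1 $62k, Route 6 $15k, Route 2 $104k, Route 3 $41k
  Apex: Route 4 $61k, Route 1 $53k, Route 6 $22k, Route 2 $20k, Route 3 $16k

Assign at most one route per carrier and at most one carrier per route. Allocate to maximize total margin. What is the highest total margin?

Optimal: Cove→Route 6 ($97k), Larkspur→Route 2 ($137k), Kestrel→Route 3 ($101k), Delta→Route 4 ($104k), Apex→Route 1 ($53k) — total 97+137+101+104+53 = $492k.
Column-greedy (each route in turn goes to its best remaining carrier) gives $403k, worse by 89.
Next-best assignment: Cove→Route 4, Larkspur→Route 1, Kestrel→Route 3, Delta→Route 2, Apex→Route 6 = $478k.

Maximum total: $492k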